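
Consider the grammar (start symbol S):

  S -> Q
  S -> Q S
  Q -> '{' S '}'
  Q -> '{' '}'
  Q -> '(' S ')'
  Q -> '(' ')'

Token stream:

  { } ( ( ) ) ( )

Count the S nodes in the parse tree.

4

[S [Q { }] [S [Q ( [S [Q ( )]] )] [S [Q ( )]]]]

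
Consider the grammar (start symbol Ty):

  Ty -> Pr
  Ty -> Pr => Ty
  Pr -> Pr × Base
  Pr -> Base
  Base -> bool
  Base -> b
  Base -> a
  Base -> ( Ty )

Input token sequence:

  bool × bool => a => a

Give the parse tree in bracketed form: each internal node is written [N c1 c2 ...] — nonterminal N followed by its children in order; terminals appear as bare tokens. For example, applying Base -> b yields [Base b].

Ty
Pr => Ty
Pr × Base => Ty
Base × Base => Ty
bool × Base => Ty
bool × bool => Ty
bool × bool => Pr => Ty
bool × bool => Base => Ty
bool × bool => a => Ty
bool × bool => a => Pr
bool × bool => a => Base
bool × bool => a => a

[Ty [Pr [Pr [Base bool]] × [Base bool]] => [Ty [Pr [Base a]] => [Ty [Pr [Base a]]]]]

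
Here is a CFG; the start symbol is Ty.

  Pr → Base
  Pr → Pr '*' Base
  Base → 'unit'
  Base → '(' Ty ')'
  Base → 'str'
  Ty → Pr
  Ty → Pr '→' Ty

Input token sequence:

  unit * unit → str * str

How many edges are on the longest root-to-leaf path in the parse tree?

[Ty [Pr [Pr [Base unit]] * [Base unit]] → [Ty [Pr [Pr [Base str]] * [Base str]]]]

5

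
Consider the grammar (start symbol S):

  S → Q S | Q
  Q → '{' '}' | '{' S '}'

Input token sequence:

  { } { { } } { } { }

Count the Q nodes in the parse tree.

5

[S [Q { }] [S [Q { [S [Q { }]] }] [S [Q { }] [S [Q { }]]]]]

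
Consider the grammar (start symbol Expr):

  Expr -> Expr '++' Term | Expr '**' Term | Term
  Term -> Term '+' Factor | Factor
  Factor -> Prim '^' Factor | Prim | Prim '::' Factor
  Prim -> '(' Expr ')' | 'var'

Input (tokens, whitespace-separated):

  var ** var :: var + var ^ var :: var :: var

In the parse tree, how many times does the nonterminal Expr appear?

[Expr [Expr [Term [Factor [Prim var]]]] ** [Term [Term [Factor [Prim var] :: [Factor [Prim var]]]] + [Factor [Prim var] ^ [Factor [Prim var] :: [Factor [Prim var] :: [Factor [Prim var]]]]]]]

2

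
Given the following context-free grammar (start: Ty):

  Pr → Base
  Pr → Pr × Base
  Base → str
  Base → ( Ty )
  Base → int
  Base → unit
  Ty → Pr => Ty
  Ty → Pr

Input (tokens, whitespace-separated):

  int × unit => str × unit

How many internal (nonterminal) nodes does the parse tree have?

10

[Ty [Pr [Pr [Base int]] × [Base unit]] => [Ty [Pr [Pr [Base str]] × [Base unit]]]]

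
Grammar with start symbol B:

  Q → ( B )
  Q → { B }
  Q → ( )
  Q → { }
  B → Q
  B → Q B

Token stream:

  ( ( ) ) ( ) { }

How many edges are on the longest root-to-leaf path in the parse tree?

[B [Q ( [B [Q ( )]] )] [B [Q ( )] [B [Q { }]]]]

4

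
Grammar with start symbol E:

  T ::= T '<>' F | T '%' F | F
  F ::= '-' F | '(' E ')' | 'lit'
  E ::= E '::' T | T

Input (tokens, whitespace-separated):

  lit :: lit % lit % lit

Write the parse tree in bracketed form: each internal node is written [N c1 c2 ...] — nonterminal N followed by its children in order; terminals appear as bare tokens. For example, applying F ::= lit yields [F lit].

E
E :: T
T :: T
F :: T
lit :: T
lit :: T % F
lit :: T % F % F
lit :: F % F % F
lit :: lit % F % F
lit :: lit % lit % F
lit :: lit % lit % lit

[E [E [T [F lit]]] :: [T [T [T [F lit]] % [F lit]] % [F lit]]]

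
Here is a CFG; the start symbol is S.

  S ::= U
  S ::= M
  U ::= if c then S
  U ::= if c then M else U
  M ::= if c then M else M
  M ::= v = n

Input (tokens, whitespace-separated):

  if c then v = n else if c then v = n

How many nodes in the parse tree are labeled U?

2

[S [U if c then [M v = n] else [U if c then [S [M v = n]]]]]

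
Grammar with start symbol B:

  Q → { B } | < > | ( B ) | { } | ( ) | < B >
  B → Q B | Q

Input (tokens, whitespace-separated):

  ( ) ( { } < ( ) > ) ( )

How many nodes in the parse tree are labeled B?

6

[B [Q ( )] [B [Q ( [B [Q { }] [B [Q < [B [Q ( )]] >]]] )] [B [Q ( )]]]]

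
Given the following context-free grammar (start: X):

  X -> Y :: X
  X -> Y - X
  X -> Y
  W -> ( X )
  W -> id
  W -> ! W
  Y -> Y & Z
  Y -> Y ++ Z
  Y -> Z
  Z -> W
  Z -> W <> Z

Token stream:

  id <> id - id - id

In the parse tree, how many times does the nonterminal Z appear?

[X [Y [Z [W id] <> [Z [W id]]]] - [X [Y [Z [W id]]] - [X [Y [Z [W id]]]]]]

4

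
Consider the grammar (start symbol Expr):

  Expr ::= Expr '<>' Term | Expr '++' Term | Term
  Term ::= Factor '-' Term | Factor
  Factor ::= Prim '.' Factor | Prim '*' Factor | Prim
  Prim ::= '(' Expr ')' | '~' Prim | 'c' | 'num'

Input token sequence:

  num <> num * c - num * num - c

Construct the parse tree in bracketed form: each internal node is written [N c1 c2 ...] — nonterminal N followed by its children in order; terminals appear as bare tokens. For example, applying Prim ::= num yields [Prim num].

[Expr [Expr [Term [Factor [Prim num]]]] <> [Term [Factor [Prim num] * [Factor [Prim c]]] - [Term [Factor [Prim num] * [Factor [Prim num]]] - [Term [Factor [Prim c]]]]]]

Expr
Expr <> Term
Term <> Term
Factor <> Term
Prim <> Term
num <> Term
num <> Factor - Term
num <> Prim * Factor - Term
num <> num * Factor - Term
num <> num * Prim - Term
num <> num * c - Term
num <> num * c - Factor - Term
num <> num * c - Prim * Factor - Term
num <> num * c - num * Factor - Term
num <> num * c - num * Prim - Term
num <> num * c - num * num - Term
num <> num * c - num * num - Factor
num <> num * c - num * num - Prim
num <> num * c - num * num - c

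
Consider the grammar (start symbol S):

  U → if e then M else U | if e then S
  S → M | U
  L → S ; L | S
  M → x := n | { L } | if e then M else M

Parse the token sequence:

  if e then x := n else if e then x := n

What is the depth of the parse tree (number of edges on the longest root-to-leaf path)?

[S [U if e then [M x := n] else [U if e then [S [M x := n]]]]]

5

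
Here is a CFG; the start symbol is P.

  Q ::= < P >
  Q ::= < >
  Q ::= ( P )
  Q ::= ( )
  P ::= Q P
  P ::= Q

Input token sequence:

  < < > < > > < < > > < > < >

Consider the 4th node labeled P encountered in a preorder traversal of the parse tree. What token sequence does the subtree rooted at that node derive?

[P [Q < [P [Q < >] [P [Q < >]]] >] [P [Q < [P [Q < >]] >] [P [Q < >] [P [Q < >]]]]]

< < > > < > < >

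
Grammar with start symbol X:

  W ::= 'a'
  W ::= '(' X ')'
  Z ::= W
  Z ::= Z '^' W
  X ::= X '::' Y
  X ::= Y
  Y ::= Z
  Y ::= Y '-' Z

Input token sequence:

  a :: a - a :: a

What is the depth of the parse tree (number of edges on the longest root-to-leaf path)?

6

[X [X [X [Y [Z [W a]]]] :: [Y [Y [Z [W a]]] - [Z [W a]]]] :: [Y [Z [W a]]]]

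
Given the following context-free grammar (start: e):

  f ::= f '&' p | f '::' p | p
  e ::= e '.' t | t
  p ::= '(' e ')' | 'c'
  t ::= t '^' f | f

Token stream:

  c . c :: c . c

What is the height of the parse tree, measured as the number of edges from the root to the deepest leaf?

[e [e [e [t [f [p c]]]] . [t [f [f [p c]] :: [p c]]]] . [t [f [p c]]]]

6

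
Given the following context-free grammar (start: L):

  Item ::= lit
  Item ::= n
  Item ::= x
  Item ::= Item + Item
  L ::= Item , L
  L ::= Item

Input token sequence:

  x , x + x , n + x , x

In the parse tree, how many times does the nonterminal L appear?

[L [Item x] , [L [Item [Item x] + [Item x]] , [L [Item [Item n] + [Item x]] , [L [Item x]]]]]

4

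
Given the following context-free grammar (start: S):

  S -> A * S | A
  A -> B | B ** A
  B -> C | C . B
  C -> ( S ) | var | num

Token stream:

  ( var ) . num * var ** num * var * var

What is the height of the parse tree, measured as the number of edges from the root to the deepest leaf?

8

[S [A [B [C ( [S [A [B [C var]]]] )] . [B [C num]]]] * [S [A [B [C var]] ** [A [B [C num]]]] * [S [A [B [C var]]] * [S [A [B [C var]]]]]]]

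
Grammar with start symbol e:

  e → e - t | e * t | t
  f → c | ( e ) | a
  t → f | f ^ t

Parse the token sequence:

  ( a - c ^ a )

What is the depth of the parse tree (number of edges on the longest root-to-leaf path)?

7

[e [t [f ( [e [e [t [f a]]] - [t [f c] ^ [t [f a]]]] )]]]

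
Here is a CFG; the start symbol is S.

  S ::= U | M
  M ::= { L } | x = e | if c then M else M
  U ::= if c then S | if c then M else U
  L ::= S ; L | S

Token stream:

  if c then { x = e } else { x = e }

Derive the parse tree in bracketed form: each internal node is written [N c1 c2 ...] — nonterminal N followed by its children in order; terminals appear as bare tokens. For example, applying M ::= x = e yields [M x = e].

S
M
if c then M else M
if c then { L } else M
if c then { S } else M
if c then { M } else M
if c then { x = e } else M
if c then { x = e } else { L }
if c then { x = e } else { S }
if c then { x = e } else { M }
if c then { x = e } else { x = e }

[S [M if c then [M { [L [S [M x = e]]] }] else [M { [L [S [M x = e]]] }]]]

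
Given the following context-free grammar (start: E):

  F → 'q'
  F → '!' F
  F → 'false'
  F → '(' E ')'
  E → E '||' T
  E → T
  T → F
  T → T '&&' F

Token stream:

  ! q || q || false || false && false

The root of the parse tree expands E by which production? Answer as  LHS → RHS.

E → E '||' T

[E [E [E [E [T [F ! [F q]]]] || [T [F q]]] || [T [F false]]] || [T [T [F false]] && [F false]]]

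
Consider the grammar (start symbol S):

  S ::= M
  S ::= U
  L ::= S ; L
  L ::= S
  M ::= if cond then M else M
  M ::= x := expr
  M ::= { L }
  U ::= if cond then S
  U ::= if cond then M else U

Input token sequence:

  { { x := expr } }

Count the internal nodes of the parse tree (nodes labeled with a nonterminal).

[S [M { [L [S [M { [L [S [M x := expr]]] }]]] }]]

8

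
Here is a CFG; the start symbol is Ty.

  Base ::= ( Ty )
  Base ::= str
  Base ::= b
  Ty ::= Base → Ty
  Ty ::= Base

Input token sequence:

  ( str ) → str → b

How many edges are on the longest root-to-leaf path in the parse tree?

[Ty [Base ( [Ty [Base str]] )] → [Ty [Base str] → [Ty [Base b]]]]

4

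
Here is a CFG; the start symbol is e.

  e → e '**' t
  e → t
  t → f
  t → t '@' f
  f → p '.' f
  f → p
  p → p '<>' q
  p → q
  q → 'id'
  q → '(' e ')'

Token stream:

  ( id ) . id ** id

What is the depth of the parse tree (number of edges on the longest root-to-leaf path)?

[e [e [t [f [p [q ( [e [t [f [p [q id]]]]] )]] . [f [p [q id]]]]]] ** [t [f [p [q id]]]]]

11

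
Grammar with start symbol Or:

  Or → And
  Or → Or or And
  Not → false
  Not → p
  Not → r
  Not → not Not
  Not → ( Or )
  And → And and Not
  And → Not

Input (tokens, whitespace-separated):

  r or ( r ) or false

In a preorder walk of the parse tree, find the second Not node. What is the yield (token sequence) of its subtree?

[Or [Or [Or [And [Not r]]] or [And [Not ( [Or [And [Not r]]] )]]] or [And [Not false]]]

( r )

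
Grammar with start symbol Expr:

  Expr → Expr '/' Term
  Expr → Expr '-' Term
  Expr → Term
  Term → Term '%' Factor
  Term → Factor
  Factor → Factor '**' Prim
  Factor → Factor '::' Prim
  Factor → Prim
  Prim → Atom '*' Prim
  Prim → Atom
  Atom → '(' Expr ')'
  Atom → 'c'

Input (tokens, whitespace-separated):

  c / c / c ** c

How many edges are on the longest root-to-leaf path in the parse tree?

[Expr [Expr [Expr [Term [Factor [Prim [Atom c]]]]] / [Term [Factor [Prim [Atom c]]]]] / [Term [Factor [Factor [Prim [Atom c]]] ** [Prim [Atom c]]]]]

7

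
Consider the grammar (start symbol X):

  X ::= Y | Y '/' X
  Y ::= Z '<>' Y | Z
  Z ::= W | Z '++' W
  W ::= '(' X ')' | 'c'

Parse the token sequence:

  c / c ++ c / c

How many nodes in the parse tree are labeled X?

[X [Y [Z [W c]]] / [X [Y [Z [Z [W c]] ++ [W c]]] / [X [Y [Z [W c]]]]]]

3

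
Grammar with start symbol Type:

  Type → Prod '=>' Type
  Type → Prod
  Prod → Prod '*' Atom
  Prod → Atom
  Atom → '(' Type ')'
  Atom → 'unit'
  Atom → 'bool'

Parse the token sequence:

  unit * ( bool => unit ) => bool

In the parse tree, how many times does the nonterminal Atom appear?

[Type [Prod [Prod [Atom unit]] * [Atom ( [Type [Prod [Atom bool]] => [Type [Prod [Atom unit]]]] )]] => [Type [Prod [Atom bool]]]]

5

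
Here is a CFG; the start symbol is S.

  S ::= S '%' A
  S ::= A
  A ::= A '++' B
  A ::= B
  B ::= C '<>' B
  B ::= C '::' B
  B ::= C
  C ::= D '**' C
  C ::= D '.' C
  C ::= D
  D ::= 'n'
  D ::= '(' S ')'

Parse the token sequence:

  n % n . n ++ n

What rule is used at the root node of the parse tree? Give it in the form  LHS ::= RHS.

[S [S [A [B [C [D n]]]]] % [A [A [B [C [D n] . [C [D n]]]]] ++ [B [C [D n]]]]]

S ::= S '%' A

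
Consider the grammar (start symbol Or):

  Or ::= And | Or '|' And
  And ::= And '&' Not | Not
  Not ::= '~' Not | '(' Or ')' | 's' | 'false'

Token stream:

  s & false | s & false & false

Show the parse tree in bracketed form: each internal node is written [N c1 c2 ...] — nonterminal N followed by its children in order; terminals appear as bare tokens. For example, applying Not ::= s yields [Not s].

[Or [Or [And [And [Not s]] & [Not false]]] | [And [And [And [Not s]] & [Not false]] & [Not false]]]

Or
Or | And
And | And
And & Not | And
Not & Not | And
s & Not | And
s & false | And
s & false | And & Not
s & false | And & Not & Not
s & false | Not & Not & Not
s & false | s & Not & Not
s & false | s & false & Not
s & false | s & false & false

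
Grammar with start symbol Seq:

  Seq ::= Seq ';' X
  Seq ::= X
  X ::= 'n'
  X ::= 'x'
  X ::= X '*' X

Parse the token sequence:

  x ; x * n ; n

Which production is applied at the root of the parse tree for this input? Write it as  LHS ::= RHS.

Seq ::= Seq ';' X

[Seq [Seq [Seq [X x]] ; [X [X x] * [X n]]] ; [X n]]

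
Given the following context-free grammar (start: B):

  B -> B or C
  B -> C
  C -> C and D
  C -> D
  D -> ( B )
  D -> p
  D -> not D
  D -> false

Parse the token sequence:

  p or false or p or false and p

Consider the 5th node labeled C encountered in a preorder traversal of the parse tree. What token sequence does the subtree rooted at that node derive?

false

[B [B [B [B [C [D p]]] or [C [D false]]] or [C [D p]]] or [C [C [D false]] and [D p]]]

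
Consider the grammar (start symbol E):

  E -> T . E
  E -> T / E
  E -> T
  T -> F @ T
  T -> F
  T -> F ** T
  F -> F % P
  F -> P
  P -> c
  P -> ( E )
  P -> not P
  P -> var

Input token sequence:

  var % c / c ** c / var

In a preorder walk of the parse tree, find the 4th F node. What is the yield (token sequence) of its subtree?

c

[E [T [F [F [P var]] % [P c]]] / [E [T [F [P c]] ** [T [F [P c]]]] / [E [T [F [P var]]]]]]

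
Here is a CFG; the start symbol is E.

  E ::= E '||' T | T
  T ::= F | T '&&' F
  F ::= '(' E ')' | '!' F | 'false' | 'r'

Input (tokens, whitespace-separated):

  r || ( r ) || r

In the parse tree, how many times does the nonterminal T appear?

4

[E [E [E [T [F r]]] || [T [F ( [E [T [F r]]] )]]] || [T [F r]]]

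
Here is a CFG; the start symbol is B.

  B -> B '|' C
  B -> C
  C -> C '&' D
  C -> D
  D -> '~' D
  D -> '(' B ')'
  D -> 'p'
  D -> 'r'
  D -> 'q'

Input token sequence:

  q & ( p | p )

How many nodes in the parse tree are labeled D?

4

[B [C [C [D q]] & [D ( [B [B [C [D p]]] | [C [D p]]] )]]]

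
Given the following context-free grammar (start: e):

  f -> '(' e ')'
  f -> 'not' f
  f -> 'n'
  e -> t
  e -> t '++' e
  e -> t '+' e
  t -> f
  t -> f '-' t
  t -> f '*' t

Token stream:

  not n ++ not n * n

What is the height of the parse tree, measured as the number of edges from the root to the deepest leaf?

[e [t [f not [f n]]] ++ [e [t [f not [f n]] * [t [f n]]]]]

5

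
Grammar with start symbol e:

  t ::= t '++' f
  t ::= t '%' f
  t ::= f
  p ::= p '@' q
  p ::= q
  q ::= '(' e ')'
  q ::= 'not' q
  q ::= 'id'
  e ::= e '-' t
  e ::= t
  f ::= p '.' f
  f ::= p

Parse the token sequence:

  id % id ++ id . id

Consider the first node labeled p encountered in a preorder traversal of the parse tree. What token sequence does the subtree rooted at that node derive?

id

[e [t [t [t [f [p [q id]]]] % [f [p [q id]]]] ++ [f [p [q id]] . [f [p [q id]]]]]]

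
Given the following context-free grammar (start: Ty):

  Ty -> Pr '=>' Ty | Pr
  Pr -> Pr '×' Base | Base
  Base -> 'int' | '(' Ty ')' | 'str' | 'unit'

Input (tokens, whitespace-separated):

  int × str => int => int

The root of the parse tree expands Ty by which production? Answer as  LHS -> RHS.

Ty -> Pr '=>' Ty

[Ty [Pr [Pr [Base int]] × [Base str]] => [Ty [Pr [Base int]] => [Ty [Pr [Base int]]]]]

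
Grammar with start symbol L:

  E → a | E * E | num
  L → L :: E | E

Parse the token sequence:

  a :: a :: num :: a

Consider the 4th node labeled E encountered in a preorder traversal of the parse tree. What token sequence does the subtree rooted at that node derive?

a

[L [L [L [L [E a]] :: [E a]] :: [E num]] :: [E a]]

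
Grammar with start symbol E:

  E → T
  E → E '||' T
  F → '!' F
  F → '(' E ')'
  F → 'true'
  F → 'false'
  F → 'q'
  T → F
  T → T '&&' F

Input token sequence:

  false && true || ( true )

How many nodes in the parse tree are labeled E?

3

[E [E [T [T [F false]] && [F true]]] || [T [F ( [E [T [F true]]] )]]]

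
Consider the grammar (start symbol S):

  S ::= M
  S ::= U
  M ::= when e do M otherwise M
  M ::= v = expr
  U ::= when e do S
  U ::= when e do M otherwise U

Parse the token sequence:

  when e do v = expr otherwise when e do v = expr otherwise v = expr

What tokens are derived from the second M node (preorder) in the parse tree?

v = expr

[S [M when e do [M v = expr] otherwise [M when e do [M v = expr] otherwise [M v = expr]]]]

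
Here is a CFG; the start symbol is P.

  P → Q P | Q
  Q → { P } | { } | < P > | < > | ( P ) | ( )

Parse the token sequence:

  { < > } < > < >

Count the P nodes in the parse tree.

[P [Q { [P [Q < >]] }] [P [Q < >] [P [Q < >]]]]

4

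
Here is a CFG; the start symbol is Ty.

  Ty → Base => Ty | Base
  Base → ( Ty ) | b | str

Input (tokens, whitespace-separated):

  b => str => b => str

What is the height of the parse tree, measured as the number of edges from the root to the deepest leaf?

5

[Ty [Base b] => [Ty [Base str] => [Ty [Base b] => [Ty [Base str]]]]]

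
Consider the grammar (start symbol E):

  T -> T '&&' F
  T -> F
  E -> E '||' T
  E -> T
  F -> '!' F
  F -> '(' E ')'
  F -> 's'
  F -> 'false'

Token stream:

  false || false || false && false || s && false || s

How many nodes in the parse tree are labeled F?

7

[E [E [E [E [E [T [F false]]] || [T [F false]]] || [T [T [F false]] && [F false]]] || [T [T [F s]] && [F false]]] || [T [F s]]]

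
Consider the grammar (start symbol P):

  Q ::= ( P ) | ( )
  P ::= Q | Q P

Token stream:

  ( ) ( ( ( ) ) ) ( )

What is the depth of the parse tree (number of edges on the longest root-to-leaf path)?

7

[P [Q ( )] [P [Q ( [P [Q ( [P [Q ( )]] )]] )] [P [Q ( )]]]]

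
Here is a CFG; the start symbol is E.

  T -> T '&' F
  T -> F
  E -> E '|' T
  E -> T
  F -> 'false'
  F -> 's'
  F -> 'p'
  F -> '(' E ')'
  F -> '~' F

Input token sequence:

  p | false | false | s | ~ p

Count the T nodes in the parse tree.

5

[E [E [E [E [E [T [F p]]] | [T [F false]]] | [T [F false]]] | [T [F s]]] | [T [F ~ [F p]]]]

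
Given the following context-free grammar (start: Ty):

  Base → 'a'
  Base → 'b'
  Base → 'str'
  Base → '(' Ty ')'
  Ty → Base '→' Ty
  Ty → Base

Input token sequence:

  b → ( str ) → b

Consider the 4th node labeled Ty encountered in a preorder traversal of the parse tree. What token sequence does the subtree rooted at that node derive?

b

[Ty [Base b] → [Ty [Base ( [Ty [Base str]] )] → [Ty [Base b]]]]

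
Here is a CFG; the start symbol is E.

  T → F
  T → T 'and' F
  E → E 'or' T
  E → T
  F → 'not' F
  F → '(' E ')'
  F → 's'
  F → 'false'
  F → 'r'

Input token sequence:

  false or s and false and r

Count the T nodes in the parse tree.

[E [E [T [F false]]] or [T [T [T [F s]] and [F false]] and [F r]]]

4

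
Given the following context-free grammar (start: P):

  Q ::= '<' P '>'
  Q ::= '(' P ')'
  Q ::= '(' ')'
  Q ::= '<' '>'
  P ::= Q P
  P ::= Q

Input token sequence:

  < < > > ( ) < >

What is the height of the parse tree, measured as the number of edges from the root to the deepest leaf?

4

[P [Q < [P [Q < >]] >] [P [Q ( )] [P [Q < >]]]]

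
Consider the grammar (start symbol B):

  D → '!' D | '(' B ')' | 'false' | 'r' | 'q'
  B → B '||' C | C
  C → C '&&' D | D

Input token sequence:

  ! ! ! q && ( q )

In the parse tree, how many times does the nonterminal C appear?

3

[B [C [C [D ! [D ! [D ! [D q]]]]] && [D ( [B [C [D q]]] )]]]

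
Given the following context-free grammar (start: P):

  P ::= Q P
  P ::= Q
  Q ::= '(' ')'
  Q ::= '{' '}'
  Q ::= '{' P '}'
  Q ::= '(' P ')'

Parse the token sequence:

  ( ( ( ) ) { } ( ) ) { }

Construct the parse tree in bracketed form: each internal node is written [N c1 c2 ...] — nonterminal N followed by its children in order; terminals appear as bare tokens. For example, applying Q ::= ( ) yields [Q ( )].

[P [Q ( [P [Q ( [P [Q ( )]] )] [P [Q { }] [P [Q ( )]]]] )] [P [Q { }]]]

P
Q P
( P ) P
( Q P ) P
( ( P ) P ) P
( ( Q ) P ) P
( ( ( ) ) P ) P
( ( ( ) ) Q P ) P
( ( ( ) ) { } P ) P
( ( ( ) ) { } Q ) P
( ( ( ) ) { } ( ) ) P
( ( ( ) ) { } ( ) ) Q
( ( ( ) ) { } ( ) ) { }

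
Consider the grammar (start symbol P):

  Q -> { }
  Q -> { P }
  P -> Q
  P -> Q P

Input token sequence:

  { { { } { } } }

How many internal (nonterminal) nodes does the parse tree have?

[P [Q { [P [Q { [P [Q { }] [P [Q { }]]] }]] }]]

8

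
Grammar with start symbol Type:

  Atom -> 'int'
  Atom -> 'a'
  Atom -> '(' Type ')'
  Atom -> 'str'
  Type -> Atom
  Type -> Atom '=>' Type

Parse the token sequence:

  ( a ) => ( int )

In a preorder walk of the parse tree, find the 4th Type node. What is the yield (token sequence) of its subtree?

[Type [Atom ( [Type [Atom a]] )] => [Type [Atom ( [Type [Atom int]] )]]]

int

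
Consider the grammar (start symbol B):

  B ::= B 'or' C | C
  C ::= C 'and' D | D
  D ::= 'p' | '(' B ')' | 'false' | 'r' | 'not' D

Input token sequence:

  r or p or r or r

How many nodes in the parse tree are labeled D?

4

[B [B [B [B [C [D r]]] or [C [D p]]] or [C [D r]]] or [C [D r]]]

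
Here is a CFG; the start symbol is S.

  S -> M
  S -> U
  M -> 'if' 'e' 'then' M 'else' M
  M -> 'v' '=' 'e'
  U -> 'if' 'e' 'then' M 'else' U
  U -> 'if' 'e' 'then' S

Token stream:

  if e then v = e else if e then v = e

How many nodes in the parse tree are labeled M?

[S [U if e then [M v = e] else [U if e then [S [M v = e]]]]]

2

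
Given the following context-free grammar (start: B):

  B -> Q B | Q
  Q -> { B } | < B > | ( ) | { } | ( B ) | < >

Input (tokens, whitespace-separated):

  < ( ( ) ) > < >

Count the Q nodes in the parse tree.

[B [Q < [B [Q ( [B [Q ( )]] )]] >] [B [Q < >]]]

4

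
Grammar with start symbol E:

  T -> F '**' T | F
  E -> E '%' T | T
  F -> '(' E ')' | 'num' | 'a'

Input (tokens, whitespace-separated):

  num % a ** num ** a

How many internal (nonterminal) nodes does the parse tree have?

[E [E [T [F num]]] % [T [F a] ** [T [F num] ** [T [F a]]]]]

10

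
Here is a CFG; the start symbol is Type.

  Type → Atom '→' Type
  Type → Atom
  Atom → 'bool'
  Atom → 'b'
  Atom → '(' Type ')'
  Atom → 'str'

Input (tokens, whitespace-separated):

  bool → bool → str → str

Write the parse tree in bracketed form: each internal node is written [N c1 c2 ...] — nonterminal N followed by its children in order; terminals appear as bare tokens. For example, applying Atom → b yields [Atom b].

Type
Atom → Type
bool → Type
bool → Atom → Type
bool → bool → Type
bool → bool → Atom → Type
bool → bool → str → Type
bool → bool → str → Atom
bool → bool → str → str

[Type [Atom bool] → [Type [Atom bool] → [Type [Atom str] → [Type [Atom str]]]]]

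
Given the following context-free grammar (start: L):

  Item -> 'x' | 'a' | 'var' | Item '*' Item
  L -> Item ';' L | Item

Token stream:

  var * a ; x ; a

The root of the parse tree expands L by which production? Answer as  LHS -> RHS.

[L [Item [Item var] * [Item a]] ; [L [Item x] ; [L [Item a]]]]

L -> Item ';' L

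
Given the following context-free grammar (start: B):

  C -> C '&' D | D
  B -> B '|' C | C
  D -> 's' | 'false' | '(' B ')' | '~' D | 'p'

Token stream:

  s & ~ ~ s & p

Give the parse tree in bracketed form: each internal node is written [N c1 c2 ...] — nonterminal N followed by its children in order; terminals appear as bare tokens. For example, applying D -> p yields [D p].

[B [C [C [C [D s]] & [D ~ [D ~ [D s]]]] & [D p]]]

B
C
C & D
C & D & D
D & D & D
s & D & D
s & ~ D & D
s & ~ ~ D & D
s & ~ ~ s & D
s & ~ ~ s & p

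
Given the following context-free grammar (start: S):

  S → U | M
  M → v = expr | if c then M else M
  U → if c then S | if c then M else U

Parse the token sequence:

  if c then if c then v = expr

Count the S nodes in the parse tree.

3

[S [U if c then [S [U if c then [S [M v = expr]]]]]]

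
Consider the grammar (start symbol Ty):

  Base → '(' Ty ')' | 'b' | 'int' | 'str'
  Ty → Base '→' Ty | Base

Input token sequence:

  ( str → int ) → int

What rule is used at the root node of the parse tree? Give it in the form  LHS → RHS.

[Ty [Base ( [Ty [Base str] → [Ty [Base int]]] )] → [Ty [Base int]]]

Ty → Base '→' Ty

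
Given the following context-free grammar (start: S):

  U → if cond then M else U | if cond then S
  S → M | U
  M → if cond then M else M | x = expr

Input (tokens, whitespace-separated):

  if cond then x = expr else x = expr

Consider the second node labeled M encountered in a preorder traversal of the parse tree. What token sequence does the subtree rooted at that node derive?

[S [M if cond then [M x = expr] else [M x = expr]]]

x = expr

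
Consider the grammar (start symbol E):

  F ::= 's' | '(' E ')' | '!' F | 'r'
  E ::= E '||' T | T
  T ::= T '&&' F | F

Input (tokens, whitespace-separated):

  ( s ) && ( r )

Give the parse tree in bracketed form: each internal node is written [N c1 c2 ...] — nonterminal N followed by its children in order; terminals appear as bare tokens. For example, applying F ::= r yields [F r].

E
T
T && F
F && F
( E ) && F
( T ) && F
( F ) && F
( s ) && F
( s ) && ( E )
( s ) && ( T )
( s ) && ( F )
( s ) && ( r )

[E [T [T [F ( [E [T [F s]]] )]] && [F ( [E [T [F r]]] )]]]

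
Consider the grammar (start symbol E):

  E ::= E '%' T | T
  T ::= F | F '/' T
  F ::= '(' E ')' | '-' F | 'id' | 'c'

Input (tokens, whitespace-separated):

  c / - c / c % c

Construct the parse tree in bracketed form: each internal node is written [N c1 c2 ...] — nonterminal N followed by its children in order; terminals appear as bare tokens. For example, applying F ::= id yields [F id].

[E [E [T [F c] / [T [F - [F c]] / [T [F c]]]]] % [T [F c]]]

E
E % T
T % T
F / T % T
c / T % T
c / F / T % T
c / - F / T % T
c / - c / T % T
c / - c / F % T
c / - c / c % T
c / - c / c % F
c / - c / c % c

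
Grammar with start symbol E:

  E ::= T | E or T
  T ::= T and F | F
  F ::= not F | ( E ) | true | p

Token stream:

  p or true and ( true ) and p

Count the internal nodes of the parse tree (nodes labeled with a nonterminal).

[E [E [T [F p]]] or [T [T [T [F true]] and [F ( [E [T [F true]]] )]] and [F p]]]

13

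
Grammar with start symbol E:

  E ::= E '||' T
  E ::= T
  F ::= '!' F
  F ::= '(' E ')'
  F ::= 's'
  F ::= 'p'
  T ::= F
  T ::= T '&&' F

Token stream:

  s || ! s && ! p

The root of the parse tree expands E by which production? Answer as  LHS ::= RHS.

E ::= E '||' T

[E [E [T [F s]]] || [T [T [F ! [F s]]] && [F ! [F p]]]]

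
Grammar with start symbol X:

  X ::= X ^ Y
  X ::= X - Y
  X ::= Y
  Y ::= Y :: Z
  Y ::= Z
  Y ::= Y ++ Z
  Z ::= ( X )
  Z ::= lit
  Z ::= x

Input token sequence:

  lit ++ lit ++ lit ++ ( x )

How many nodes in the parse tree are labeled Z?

5

[X [Y [Y [Y [Y [Z lit]] ++ [Z lit]] ++ [Z lit]] ++ [Z ( [X [Y [Z x]]] )]]]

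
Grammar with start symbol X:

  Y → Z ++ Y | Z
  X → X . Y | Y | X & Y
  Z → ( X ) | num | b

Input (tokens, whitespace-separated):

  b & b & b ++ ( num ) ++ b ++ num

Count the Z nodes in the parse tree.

[X [X [X [Y [Z b]]] & [Y [Z b]]] & [Y [Z b] ++ [Y [Z ( [X [Y [Z num]]] )] ++ [Y [Z b] ++ [Y [Z num]]]]]]

7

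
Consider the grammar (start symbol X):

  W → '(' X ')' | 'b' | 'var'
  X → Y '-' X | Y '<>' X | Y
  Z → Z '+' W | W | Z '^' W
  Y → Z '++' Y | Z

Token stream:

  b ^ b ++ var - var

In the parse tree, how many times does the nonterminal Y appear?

3

[X [Y [Z [Z [W b]] ^ [W b]] ++ [Y [Z [W var]]]] - [X [Y [Z [W var]]]]]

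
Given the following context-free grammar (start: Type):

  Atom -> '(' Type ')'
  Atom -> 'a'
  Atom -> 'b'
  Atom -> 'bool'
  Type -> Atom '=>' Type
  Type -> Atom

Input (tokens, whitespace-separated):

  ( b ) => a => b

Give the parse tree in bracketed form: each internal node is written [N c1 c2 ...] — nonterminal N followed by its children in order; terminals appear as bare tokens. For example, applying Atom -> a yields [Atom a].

[Type [Atom ( [Type [Atom b]] )] => [Type [Atom a] => [Type [Atom b]]]]

Type
Atom => Type
( Type ) => Type
( Atom ) => Type
( b ) => Type
( b ) => Atom => Type
( b ) => a => Type
( b ) => a => Atom
( b ) => a => b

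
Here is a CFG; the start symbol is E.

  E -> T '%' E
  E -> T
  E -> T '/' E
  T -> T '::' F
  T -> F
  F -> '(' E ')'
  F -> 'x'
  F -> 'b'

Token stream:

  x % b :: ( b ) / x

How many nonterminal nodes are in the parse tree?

14

[E [T [F x]] % [E [T [T [F b]] :: [F ( [E [T [F b]]] )]] / [E [T [F x]]]]]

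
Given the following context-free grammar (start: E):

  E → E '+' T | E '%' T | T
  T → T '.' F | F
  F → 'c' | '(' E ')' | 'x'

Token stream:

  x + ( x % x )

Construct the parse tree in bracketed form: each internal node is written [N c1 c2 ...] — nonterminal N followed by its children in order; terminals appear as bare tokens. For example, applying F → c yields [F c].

E
E + T
T + T
F + T
x + T
x + F
x + ( E )
x + ( E % T )
x + ( T % T )
x + ( F % T )
x + ( x % T )
x + ( x % F )
x + ( x % x )

[E [E [T [F x]]] + [T [F ( [E [E [T [F x]]] % [T [F x]]] )]]]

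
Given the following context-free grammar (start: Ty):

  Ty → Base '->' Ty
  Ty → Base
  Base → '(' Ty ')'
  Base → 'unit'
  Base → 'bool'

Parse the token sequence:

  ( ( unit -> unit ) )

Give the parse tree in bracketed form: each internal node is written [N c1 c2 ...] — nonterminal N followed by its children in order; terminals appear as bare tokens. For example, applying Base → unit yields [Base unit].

Ty
Base
( Ty )
( Base )
( ( Ty ) )
( ( Base -> Ty ) )
( ( unit -> Ty ) )
( ( unit -> Base ) )
( ( unit -> unit ) )

[Ty [Base ( [Ty [Base ( [Ty [Base unit] -> [Ty [Base unit]]] )]] )]]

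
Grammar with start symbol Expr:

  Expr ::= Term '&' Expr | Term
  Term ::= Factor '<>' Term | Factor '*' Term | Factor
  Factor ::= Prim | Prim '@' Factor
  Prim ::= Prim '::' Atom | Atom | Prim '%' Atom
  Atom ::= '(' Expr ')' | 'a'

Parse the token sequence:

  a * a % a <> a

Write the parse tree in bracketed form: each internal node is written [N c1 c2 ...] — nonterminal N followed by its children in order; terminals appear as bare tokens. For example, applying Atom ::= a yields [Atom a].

Expr
Term
Factor * Term
Prim * Term
Atom * Term
a * Term
a * Factor <> Term
a * Prim <> Term
a * Prim % Atom <> Term
a * Atom % Atom <> Term
a * a % Atom <> Term
a * a % a <> Term
a * a % a <> Factor
a * a % a <> Prim
a * a % a <> Atom
a * a % a <> a

[Expr [Term [Factor [Prim [Atom a]]] * [Term [Factor [Prim [Prim [Atom a]] % [Atom a]]] <> [Term [Factor [Prim [Atom a]]]]]]]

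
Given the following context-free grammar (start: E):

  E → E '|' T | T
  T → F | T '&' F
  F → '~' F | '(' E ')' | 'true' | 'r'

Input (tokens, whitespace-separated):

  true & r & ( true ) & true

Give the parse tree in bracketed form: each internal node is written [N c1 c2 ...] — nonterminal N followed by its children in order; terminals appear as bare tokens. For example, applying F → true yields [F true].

[E [T [T [T [T [F true]] & [F r]] & [F ( [E [T [F true]]] )]] & [F true]]]

E
T
T & F
T & F & F
T & F & F & F
F & F & F & F
true & F & F & F
true & r & F & F
true & r & ( E ) & F
true & r & ( T ) & F
true & r & ( F ) & F
true & r & ( true ) & F
true & r & ( true ) & true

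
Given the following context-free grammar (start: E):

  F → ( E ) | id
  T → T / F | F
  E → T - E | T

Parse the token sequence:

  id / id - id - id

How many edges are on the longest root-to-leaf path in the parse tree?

5

[E [T [T [F id]] / [F id]] - [E [T [F id]] - [E [T [F id]]]]]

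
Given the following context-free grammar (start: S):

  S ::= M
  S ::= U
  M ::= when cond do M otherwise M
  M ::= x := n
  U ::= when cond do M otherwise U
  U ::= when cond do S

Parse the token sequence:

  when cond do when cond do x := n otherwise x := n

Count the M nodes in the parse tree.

3

[S [U when cond do [S [M when cond do [M x := n] otherwise [M x := n]]]]]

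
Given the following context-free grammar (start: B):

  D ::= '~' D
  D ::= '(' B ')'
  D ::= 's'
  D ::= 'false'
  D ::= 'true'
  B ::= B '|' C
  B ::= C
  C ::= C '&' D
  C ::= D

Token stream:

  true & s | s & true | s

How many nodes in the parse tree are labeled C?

[B [B [B [C [C [D true]] & [D s]]] | [C [C [D s]] & [D true]]] | [C [D s]]]

5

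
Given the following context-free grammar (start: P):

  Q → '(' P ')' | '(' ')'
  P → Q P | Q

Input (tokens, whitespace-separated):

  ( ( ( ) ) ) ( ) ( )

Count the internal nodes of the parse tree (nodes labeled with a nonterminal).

[P [Q ( [P [Q ( [P [Q ( )]] )]] )] [P [Q ( )] [P [Q ( )]]]]

10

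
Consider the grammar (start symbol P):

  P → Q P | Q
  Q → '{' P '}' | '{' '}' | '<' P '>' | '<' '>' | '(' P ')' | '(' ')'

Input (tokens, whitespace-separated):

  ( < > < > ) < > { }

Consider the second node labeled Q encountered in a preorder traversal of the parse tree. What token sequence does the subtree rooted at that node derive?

[P [Q ( [P [Q < >] [P [Q < >]]] )] [P [Q < >] [P [Q { }]]]]

< >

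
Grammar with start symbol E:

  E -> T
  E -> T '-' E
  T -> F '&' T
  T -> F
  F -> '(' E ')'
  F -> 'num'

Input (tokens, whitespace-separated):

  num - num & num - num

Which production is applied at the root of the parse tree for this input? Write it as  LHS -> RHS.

[E [T [F num]] - [E [T [F num] & [T [F num]]] - [E [T [F num]]]]]

E -> T '-' E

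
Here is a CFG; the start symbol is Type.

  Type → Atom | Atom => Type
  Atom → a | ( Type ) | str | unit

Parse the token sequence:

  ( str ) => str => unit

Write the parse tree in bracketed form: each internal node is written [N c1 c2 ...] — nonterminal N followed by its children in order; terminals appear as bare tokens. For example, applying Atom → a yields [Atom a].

Type
Atom => Type
( Type ) => Type
( Atom ) => Type
( str ) => Type
( str ) => Atom => Type
( str ) => str => Type
( str ) => str => Atom
( str ) => str => unit

[Type [Atom ( [Type [Atom str]] )] => [Type [Atom str] => [Type [Atom unit]]]]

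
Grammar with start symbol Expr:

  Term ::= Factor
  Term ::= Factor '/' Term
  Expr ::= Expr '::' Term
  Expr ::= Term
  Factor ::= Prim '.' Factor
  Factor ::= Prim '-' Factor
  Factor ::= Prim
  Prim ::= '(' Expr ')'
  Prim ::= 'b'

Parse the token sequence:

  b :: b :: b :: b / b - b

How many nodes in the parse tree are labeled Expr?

4

[Expr [Expr [Expr [Expr [Term [Factor [Prim b]]]] :: [Term [Factor [Prim b]]]] :: [Term [Factor [Prim b]]]] :: [Term [Factor [Prim b]] / [Term [Factor [Prim b] - [Factor [Prim b]]]]]]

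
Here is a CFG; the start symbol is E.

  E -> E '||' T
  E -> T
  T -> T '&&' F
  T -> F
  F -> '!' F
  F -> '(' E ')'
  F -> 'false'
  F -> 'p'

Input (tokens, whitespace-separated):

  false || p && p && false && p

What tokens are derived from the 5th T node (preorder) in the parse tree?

p

[E [E [T [F false]]] || [T [T [T [T [F p]] && [F p]] && [F false]] && [F p]]]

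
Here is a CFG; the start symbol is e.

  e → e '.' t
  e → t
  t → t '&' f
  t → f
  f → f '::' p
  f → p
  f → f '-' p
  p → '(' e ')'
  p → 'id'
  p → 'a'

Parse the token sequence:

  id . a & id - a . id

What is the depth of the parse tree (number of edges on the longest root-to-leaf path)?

[e [e [e [t [f [p id]]]] . [t [t [f [p a]]] & [f [f [p id]] - [p a]]]] . [t [f [p id]]]]

6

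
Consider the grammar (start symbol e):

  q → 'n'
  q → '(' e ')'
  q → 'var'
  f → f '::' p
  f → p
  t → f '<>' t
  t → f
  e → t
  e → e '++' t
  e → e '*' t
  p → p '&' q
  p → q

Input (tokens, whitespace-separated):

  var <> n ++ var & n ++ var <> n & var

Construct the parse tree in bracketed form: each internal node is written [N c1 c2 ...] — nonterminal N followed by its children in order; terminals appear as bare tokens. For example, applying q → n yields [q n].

[e [e [e [t [f [p [q var]]] <> [t [f [p [q n]]]]]] ++ [t [f [p [p [q var]] & [q n]]]]] ++ [t [f [p [q var]]] <> [t [f [p [p [q n]] & [q var]]]]]]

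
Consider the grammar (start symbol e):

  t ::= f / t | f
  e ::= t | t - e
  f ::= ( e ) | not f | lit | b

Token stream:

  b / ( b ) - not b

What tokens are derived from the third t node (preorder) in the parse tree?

b

[e [t [f b] / [t [f ( [e [t [f b]]] )]]] - [e [t [f not [f b]]]]]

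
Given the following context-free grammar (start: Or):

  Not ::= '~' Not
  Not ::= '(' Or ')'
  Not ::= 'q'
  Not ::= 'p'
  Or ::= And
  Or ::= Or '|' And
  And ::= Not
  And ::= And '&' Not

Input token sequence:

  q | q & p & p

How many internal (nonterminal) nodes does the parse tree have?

[Or [Or [And [Not q]]] | [And [And [And [Not q]] & [Not p]] & [Not p]]]

10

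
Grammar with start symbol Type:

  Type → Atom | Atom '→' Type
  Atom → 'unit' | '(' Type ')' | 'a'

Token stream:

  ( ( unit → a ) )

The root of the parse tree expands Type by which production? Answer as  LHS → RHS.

Type → Atom

[Type [Atom ( [Type [Atom ( [Type [Atom unit] → [Type [Atom a]]] )]] )]]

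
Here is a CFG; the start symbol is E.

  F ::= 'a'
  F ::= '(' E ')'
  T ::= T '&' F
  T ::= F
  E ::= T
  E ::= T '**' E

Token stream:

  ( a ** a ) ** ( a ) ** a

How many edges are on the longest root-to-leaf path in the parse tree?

7

[E [T [F ( [E [T [F a]] ** [E [T [F a]]]] )]] ** [E [T [F ( [E [T [F a]]] )]] ** [E [T [F a]]]]]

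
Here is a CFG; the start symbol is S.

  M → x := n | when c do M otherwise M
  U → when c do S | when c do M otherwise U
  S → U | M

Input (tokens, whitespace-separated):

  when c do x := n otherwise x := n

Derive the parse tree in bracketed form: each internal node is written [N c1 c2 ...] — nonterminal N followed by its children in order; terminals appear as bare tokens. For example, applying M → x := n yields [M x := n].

[S [M when c do [M x := n] otherwise [M x := n]]]

S
M
when c do M otherwise M
when c do x := n otherwise M
when c do x := n otherwise x := n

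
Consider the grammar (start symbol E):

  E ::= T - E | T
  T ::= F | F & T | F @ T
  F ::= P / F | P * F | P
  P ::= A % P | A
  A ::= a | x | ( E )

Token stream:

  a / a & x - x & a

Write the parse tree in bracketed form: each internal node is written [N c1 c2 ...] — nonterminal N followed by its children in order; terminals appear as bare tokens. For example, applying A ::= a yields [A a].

[E [T [F [P [A a]] / [F [P [A a]]]] & [T [F [P [A x]]]]] - [E [T [F [P [A x]]] & [T [F [P [A a]]]]]]]

E
T - E
F & T - E
P / F & T - E
A / F & T - E
a / F & T - E
a / P & T - E
a / A & T - E
a / a & T - E
a / a & F - E
a / a & P - E
a / a & A - E
a / a & x - E
a / a & x - T
a / a & x - F & T
a / a & x - P & T
a / a & x - A & T
a / a & x - x & T
a / a & x - x & F
a / a & x - x & P
a / a & x - x & A
a / a & x - x & a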